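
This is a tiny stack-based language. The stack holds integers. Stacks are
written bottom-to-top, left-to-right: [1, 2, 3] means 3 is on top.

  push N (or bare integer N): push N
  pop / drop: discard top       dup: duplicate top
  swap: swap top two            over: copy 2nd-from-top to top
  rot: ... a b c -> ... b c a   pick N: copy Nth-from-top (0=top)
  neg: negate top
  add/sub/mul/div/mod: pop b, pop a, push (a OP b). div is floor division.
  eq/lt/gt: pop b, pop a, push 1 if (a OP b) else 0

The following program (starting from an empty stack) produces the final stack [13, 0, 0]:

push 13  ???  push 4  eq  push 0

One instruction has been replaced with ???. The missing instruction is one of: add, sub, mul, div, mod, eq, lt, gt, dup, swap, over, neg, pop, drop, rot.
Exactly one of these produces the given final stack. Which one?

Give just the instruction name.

Stack before ???: [13]
Stack after ???:  [13, 13]
The instruction that transforms [13] -> [13, 13] is: dup

Answer: dup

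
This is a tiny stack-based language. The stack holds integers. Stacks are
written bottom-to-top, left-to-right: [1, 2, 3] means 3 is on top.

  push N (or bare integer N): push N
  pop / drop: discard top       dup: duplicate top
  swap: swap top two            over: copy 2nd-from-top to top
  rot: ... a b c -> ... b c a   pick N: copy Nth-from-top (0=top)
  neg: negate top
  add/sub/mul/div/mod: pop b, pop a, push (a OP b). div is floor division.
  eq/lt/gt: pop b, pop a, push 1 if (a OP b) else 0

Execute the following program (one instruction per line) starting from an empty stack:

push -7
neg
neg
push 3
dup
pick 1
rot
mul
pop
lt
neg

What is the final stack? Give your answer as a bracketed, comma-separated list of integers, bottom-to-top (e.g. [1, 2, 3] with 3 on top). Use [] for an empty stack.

After 'push -7': [-7]
After 'neg': [7]
After 'neg': [-7]
After 'push 3': [-7, 3]
After 'dup': [-7, 3, 3]
After 'pick 1': [-7, 3, 3, 3]
After 'rot': [-7, 3, 3, 3]
After 'mul': [-7, 3, 9]
After 'pop': [-7, 3]
After 'lt': [1]
After 'neg': [-1]

Answer: [-1]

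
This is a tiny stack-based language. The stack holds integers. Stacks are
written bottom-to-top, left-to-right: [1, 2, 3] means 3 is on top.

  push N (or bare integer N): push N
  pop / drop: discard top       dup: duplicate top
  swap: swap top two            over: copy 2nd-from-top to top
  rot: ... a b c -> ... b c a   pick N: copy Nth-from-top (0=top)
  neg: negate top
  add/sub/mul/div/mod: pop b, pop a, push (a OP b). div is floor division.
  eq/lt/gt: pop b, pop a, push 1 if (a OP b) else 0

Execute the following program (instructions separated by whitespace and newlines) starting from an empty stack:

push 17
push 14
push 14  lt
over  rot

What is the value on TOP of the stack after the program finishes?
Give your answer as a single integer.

After 'push 17': [17]
After 'push 14': [17, 14]
After 'push 14': [17, 14, 14]
After 'lt': [17, 0]
After 'over': [17, 0, 17]
After 'rot': [0, 17, 17]

Answer: 17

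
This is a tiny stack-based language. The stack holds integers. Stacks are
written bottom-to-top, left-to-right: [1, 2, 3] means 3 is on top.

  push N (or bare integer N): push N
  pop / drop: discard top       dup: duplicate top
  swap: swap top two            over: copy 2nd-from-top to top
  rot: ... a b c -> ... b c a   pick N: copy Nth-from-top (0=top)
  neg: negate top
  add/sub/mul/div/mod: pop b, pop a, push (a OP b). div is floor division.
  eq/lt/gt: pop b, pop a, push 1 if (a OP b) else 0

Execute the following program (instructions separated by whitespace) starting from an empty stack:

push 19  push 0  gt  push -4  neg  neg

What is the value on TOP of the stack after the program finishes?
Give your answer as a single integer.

Answer: -4

Derivation:
After 'push 19': [19]
After 'push 0': [19, 0]
After 'gt': [1]
After 'push -4': [1, -4]
After 'neg': [1, 4]
After 'neg': [1, -4]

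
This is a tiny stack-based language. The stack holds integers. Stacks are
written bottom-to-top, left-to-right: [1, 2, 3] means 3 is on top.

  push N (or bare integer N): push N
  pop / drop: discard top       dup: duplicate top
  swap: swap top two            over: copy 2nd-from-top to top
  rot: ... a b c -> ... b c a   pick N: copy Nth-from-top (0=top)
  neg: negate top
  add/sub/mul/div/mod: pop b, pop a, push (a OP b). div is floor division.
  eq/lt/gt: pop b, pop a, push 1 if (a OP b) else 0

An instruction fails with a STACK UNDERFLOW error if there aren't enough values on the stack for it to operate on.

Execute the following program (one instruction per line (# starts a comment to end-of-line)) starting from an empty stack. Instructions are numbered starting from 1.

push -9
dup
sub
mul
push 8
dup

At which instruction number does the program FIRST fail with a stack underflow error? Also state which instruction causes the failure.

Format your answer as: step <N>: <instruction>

Answer: step 4: mul

Derivation:
Step 1 ('push -9'): stack = [-9], depth = 1
Step 2 ('dup'): stack = [-9, -9], depth = 2
Step 3 ('sub'): stack = [0], depth = 1
Step 4 ('mul'): needs 2 value(s) but depth is 1 — STACK UNDERFLOW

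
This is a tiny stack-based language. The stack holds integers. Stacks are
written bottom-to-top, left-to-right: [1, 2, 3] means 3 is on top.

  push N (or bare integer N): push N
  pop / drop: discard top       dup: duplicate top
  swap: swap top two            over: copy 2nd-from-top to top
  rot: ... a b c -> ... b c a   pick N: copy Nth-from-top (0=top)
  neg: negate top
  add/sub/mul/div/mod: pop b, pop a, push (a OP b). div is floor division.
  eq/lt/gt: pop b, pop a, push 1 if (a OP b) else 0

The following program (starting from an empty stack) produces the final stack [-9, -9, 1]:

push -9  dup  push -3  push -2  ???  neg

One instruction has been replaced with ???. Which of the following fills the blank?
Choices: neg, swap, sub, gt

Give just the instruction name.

Stack before ???: [-9, -9, -3, -2]
Stack after ???:  [-9, -9, -1]
Checking each choice:
  neg: produces [-9, -9, -3, -2]
  swap: produces [-9, -9, -2, 3]
  sub: MATCH
  gt: produces [-9, -9, 0]


Answer: sub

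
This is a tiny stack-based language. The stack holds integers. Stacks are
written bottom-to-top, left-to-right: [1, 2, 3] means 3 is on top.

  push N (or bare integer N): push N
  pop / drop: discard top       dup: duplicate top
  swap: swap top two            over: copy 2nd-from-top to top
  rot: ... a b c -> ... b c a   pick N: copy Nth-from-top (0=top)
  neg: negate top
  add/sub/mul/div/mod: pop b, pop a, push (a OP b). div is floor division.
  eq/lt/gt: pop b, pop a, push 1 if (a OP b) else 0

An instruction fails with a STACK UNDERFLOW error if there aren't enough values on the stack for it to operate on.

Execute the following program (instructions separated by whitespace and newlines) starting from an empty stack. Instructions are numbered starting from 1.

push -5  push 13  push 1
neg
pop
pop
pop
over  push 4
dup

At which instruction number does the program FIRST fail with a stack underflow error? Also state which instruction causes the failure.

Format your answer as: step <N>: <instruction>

Answer: step 8: over

Derivation:
Step 1 ('push -5'): stack = [-5], depth = 1
Step 2 ('push 13'): stack = [-5, 13], depth = 2
Step 3 ('push 1'): stack = [-5, 13, 1], depth = 3
Step 4 ('neg'): stack = [-5, 13, -1], depth = 3
Step 5 ('pop'): stack = [-5, 13], depth = 2
Step 6 ('pop'): stack = [-5], depth = 1
Step 7 ('pop'): stack = [], depth = 0
Step 8 ('over'): needs 2 value(s) but depth is 0 — STACK UNDERFLOW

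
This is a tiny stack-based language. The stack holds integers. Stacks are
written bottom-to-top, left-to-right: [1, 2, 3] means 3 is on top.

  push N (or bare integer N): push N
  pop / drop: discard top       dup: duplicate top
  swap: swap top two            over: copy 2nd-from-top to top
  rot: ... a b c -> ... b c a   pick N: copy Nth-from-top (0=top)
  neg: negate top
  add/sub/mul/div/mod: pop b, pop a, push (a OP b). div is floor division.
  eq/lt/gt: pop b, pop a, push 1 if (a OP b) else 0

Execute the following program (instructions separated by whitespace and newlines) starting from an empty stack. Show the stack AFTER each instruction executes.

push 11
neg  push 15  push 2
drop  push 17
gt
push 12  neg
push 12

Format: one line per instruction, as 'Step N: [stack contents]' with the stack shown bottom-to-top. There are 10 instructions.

Step 1: [11]
Step 2: [-11]
Step 3: [-11, 15]
Step 4: [-11, 15, 2]
Step 5: [-11, 15]
Step 6: [-11, 15, 17]
Step 7: [-11, 0]
Step 8: [-11, 0, 12]
Step 9: [-11, 0, -12]
Step 10: [-11, 0, -12, 12]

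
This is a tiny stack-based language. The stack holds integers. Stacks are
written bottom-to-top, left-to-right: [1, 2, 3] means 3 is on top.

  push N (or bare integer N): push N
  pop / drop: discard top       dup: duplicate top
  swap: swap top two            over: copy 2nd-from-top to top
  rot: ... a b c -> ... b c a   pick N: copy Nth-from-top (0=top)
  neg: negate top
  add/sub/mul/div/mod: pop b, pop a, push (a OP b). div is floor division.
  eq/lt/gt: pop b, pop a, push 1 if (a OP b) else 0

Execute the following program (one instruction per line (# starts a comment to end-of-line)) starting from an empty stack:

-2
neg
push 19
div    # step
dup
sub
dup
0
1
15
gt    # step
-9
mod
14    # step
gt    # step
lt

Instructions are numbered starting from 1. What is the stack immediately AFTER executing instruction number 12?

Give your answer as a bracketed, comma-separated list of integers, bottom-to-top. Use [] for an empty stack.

Step 1 ('-2'): [-2]
Step 2 ('neg'): [2]
Step 3 ('push 19'): [2, 19]
Step 4 ('div'): [0]
Step 5 ('dup'): [0, 0]
Step 6 ('sub'): [0]
Step 7 ('dup'): [0, 0]
Step 8 ('0'): [0, 0, 0]
Step 9 ('1'): [0, 0, 0, 1]
Step 10 ('15'): [0, 0, 0, 1, 15]
Step 11 ('gt'): [0, 0, 0, 0]
Step 12 ('-9'): [0, 0, 0, 0, -9]

Answer: [0, 0, 0, 0, -9]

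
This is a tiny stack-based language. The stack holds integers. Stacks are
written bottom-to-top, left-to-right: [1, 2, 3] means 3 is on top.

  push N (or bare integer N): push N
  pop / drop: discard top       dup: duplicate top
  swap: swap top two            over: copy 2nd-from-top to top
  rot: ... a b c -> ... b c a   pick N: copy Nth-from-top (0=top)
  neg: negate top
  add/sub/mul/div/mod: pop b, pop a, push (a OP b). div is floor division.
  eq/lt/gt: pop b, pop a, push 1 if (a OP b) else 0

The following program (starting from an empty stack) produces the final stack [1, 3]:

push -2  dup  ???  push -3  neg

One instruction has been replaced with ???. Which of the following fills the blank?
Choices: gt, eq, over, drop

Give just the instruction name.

Stack before ???: [-2, -2]
Stack after ???:  [1]
Checking each choice:
  gt: produces [0, 3]
  eq: MATCH
  over: produces [-2, -2, -2, 3]
  drop: produces [-2, 3]


Answer: eq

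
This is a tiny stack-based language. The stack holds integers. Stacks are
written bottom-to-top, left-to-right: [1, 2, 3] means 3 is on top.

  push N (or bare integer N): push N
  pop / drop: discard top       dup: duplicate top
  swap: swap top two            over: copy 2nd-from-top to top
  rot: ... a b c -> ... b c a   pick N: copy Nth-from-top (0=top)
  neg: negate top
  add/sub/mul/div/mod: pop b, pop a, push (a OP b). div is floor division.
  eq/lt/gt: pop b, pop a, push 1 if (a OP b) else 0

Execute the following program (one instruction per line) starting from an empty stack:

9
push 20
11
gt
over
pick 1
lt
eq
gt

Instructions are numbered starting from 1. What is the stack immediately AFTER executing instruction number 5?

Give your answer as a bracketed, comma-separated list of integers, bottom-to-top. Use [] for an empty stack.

Step 1 ('9'): [9]
Step 2 ('push 20'): [9, 20]
Step 3 ('11'): [9, 20, 11]
Step 4 ('gt'): [9, 1]
Step 5 ('over'): [9, 1, 9]

Answer: [9, 1, 9]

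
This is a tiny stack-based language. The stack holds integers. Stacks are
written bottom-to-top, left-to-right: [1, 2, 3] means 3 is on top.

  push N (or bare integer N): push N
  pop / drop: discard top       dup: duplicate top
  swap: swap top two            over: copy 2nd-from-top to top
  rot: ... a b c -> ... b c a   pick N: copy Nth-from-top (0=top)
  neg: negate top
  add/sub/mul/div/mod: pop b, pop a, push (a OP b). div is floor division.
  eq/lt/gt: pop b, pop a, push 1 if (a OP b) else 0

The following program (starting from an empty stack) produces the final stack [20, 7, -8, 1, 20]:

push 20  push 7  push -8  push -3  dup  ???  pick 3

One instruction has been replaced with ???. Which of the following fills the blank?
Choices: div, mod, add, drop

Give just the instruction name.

Answer: div

Derivation:
Stack before ???: [20, 7, -8, -3, -3]
Stack after ???:  [20, 7, -8, 1]
Checking each choice:
  div: MATCH
  mod: produces [20, 7, -8, 0, 20]
  add: produces [20, 7, -8, -6, 20]
  drop: produces [20, 7, -8, -3, 20]


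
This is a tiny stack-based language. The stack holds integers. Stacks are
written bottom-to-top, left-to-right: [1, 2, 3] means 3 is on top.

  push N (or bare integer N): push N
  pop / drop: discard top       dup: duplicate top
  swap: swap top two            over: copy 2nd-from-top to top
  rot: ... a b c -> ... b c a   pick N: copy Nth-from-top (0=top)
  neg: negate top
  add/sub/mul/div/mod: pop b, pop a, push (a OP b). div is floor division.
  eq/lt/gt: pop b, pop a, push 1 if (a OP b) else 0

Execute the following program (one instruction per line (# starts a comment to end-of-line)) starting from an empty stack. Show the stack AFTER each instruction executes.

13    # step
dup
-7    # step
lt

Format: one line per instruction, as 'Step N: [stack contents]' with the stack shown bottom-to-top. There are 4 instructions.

Step 1: [13]
Step 2: [13, 13]
Step 3: [13, 13, -7]
Step 4: [13, 0]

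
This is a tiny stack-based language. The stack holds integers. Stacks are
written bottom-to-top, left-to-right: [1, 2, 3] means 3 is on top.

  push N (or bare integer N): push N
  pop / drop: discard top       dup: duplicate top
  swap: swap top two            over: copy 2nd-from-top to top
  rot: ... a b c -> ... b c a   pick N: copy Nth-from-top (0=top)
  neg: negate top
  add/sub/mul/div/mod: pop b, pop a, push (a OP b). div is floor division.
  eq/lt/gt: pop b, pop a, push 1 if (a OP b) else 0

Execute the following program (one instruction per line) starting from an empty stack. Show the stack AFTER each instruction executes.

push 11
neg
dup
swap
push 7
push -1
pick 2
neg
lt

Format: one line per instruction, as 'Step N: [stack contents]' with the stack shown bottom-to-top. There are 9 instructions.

Step 1: [11]
Step 2: [-11]
Step 3: [-11, -11]
Step 4: [-11, -11]
Step 5: [-11, -11, 7]
Step 6: [-11, -11, 7, -1]
Step 7: [-11, -11, 7, -1, -11]
Step 8: [-11, -11, 7, -1, 11]
Step 9: [-11, -11, 7, 1]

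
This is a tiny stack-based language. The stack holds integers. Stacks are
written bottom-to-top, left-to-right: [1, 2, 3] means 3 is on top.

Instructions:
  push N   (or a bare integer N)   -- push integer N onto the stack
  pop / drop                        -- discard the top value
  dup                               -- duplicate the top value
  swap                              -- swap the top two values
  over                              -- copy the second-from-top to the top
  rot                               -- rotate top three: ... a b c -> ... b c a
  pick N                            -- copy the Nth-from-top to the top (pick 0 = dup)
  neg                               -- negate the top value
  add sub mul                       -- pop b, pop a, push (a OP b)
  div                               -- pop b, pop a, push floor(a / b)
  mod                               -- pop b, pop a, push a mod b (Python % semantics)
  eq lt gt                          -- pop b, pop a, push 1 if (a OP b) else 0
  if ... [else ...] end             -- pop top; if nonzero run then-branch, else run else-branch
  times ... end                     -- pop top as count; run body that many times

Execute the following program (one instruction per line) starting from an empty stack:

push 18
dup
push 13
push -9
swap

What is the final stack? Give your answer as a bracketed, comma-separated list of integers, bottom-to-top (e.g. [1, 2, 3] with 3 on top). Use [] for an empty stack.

Answer: [18, 18, -9, 13]

Derivation:
After 'push 18': [18]
After 'dup': [18, 18]
After 'push 13': [18, 18, 13]
After 'push -9': [18, 18, 13, -9]
After 'swap': [18, 18, -9, 13]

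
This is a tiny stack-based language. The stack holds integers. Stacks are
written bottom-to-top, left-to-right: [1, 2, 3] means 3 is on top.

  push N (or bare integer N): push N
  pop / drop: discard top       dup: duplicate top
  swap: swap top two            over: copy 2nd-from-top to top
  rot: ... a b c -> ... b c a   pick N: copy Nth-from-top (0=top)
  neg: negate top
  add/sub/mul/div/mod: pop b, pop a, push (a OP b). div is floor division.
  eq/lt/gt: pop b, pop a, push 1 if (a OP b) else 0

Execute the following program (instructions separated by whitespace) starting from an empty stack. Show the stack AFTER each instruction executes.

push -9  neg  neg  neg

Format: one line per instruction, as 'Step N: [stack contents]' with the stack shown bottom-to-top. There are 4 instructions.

Step 1: [-9]
Step 2: [9]
Step 3: [-9]
Step 4: [9]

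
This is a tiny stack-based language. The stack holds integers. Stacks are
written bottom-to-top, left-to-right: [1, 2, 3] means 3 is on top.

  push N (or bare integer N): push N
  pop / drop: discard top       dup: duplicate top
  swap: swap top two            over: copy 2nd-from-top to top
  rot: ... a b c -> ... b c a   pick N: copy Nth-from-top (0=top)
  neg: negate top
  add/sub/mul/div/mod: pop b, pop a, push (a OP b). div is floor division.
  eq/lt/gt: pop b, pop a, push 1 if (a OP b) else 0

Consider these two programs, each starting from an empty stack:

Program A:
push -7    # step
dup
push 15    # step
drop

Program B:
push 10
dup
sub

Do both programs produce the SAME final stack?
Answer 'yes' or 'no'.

Program A trace:
  After 'push -7': [-7]
  After 'dup': [-7, -7]
  After 'push 15': [-7, -7, 15]
  After 'drop': [-7, -7]
Program A final stack: [-7, -7]

Program B trace:
  After 'push 10': [10]
  After 'dup': [10, 10]
  After 'sub': [0]
Program B final stack: [0]
Same: no

Answer: no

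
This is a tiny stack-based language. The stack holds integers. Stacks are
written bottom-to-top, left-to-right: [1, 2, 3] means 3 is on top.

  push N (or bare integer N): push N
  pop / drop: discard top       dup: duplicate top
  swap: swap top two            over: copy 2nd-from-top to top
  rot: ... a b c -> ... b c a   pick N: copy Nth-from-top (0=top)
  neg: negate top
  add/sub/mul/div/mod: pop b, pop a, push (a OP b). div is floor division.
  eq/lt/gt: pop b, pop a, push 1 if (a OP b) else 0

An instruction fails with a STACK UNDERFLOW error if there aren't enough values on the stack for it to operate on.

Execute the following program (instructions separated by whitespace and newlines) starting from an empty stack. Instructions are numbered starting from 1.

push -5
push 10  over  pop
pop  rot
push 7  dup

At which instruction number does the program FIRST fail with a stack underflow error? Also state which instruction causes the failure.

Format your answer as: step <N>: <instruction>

Step 1 ('push -5'): stack = [-5], depth = 1
Step 2 ('push 10'): stack = [-5, 10], depth = 2
Step 3 ('over'): stack = [-5, 10, -5], depth = 3
Step 4 ('pop'): stack = [-5, 10], depth = 2
Step 5 ('pop'): stack = [-5], depth = 1
Step 6 ('rot'): needs 3 value(s) but depth is 1 — STACK UNDERFLOW

Answer: step 6: rot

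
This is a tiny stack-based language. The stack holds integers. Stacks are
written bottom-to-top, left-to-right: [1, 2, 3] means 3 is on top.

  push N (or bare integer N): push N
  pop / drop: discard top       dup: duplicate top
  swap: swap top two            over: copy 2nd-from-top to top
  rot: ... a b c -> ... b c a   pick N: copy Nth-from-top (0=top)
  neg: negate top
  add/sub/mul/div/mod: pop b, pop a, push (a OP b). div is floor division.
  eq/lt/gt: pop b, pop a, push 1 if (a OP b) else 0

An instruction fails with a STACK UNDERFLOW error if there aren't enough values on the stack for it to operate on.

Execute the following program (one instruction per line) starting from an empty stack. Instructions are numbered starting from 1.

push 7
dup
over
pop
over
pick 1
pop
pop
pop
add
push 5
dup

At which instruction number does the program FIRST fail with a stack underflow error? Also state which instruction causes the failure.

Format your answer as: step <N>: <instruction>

Answer: step 10: add

Derivation:
Step 1 ('push 7'): stack = [7], depth = 1
Step 2 ('dup'): stack = [7, 7], depth = 2
Step 3 ('over'): stack = [7, 7, 7], depth = 3
Step 4 ('pop'): stack = [7, 7], depth = 2
Step 5 ('over'): stack = [7, 7, 7], depth = 3
Step 6 ('pick 1'): stack = [7, 7, 7, 7], depth = 4
Step 7 ('pop'): stack = [7, 7, 7], depth = 3
Step 8 ('pop'): stack = [7, 7], depth = 2
Step 9 ('pop'): stack = [7], depth = 1
Step 10 ('add'): needs 2 value(s) but depth is 1 — STACK UNDERFLOW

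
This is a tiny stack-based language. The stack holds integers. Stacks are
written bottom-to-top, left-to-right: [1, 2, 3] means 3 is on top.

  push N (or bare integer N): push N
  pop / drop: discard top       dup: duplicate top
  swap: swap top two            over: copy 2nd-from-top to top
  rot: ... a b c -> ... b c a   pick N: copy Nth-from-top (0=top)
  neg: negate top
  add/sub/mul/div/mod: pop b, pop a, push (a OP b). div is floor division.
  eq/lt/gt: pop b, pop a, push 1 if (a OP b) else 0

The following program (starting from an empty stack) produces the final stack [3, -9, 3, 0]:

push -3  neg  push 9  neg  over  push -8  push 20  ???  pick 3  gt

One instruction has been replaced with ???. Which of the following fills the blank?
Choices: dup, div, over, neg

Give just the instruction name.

Stack before ???: [3, -9, 3, -8, 20]
Stack after ???:  [3, -9, 3, -1]
Checking each choice:
  dup: produces [3, -9, 3, -8, 20, 1]
  div: MATCH
  over: produces [3, -9, 3, -8, 20, 0]
  neg: produces [3, -9, 3, -8, 0]


Answer: div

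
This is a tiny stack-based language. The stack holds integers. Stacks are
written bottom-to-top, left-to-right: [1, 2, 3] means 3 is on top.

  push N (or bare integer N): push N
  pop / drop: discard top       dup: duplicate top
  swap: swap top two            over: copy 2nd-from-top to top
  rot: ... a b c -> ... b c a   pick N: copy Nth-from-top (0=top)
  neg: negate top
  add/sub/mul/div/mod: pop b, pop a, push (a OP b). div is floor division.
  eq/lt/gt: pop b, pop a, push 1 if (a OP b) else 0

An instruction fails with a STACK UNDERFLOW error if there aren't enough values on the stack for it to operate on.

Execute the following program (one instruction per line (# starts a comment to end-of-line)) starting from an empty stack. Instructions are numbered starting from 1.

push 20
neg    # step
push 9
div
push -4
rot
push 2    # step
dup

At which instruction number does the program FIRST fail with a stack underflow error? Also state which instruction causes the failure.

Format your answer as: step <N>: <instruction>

Answer: step 6: rot

Derivation:
Step 1 ('push 20'): stack = [20], depth = 1
Step 2 ('neg'): stack = [-20], depth = 1
Step 3 ('push 9'): stack = [-20, 9], depth = 2
Step 4 ('div'): stack = [-3], depth = 1
Step 5 ('push -4'): stack = [-3, -4], depth = 2
Step 6 ('rot'): needs 3 value(s) but depth is 2 — STACK UNDERFLOW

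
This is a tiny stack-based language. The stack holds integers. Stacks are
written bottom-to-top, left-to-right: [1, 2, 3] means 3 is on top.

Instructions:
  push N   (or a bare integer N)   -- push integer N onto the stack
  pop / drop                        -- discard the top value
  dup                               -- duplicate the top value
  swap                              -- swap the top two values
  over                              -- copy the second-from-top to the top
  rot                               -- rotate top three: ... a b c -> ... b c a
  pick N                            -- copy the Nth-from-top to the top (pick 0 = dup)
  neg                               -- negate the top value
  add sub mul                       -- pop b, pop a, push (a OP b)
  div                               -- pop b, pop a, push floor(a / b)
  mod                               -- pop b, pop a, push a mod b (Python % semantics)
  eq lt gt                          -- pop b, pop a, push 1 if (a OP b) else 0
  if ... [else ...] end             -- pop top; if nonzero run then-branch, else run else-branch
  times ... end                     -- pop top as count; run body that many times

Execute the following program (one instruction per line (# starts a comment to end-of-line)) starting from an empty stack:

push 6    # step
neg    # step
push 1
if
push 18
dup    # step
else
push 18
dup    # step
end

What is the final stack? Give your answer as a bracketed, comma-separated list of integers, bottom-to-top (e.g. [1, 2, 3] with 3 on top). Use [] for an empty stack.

After 'push 6': [6]
After 'neg': [-6]
After 'push 1': [-6, 1]
After 'if': [-6]
After 'push 18': [-6, 18]
After 'dup': [-6, 18, 18]

Answer: [-6, 18, 18]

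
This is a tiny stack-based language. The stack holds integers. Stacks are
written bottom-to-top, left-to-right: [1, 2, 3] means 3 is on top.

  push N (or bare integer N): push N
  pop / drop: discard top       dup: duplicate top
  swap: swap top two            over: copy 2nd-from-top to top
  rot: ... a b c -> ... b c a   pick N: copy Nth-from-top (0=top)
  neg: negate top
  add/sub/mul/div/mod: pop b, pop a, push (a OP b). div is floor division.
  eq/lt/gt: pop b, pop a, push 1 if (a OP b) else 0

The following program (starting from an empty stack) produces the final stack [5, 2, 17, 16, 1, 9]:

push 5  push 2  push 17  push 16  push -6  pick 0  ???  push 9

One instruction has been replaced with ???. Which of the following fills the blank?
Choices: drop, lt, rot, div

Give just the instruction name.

Stack before ???: [5, 2, 17, 16, -6, -6]
Stack after ???:  [5, 2, 17, 16, 1]
Checking each choice:
  drop: produces [5, 2, 17, 16, -6, 9]
  lt: produces [5, 2, 17, 16, 0, 9]
  rot: produces [5, 2, 17, -6, -6, 16, 9]
  div: MATCH


Answer: div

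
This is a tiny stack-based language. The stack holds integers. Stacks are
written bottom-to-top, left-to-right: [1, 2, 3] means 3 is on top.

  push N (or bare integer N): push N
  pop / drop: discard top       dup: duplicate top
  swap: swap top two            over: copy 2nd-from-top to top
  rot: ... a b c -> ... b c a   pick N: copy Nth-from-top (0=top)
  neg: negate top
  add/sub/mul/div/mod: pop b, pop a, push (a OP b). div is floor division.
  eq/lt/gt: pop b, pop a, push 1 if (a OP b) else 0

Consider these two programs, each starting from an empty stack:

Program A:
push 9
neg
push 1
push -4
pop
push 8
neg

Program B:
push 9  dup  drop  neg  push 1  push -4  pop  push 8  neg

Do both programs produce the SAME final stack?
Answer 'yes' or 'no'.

Program A trace:
  After 'push 9': [9]
  After 'neg': [-9]
  After 'push 1': [-9, 1]
  After 'push -4': [-9, 1, -4]
  After 'pop': [-9, 1]
  After 'push 8': [-9, 1, 8]
  After 'neg': [-9, 1, -8]
Program A final stack: [-9, 1, -8]

Program B trace:
  After 'push 9': [9]
  After 'dup': [9, 9]
  After 'drop': [9]
  After 'neg': [-9]
  After 'push 1': [-9, 1]
  After 'push -4': [-9, 1, -4]
  After 'pop': [-9, 1]
  After 'push 8': [-9, 1, 8]
  After 'neg': [-9, 1, -8]
Program B final stack: [-9, 1, -8]
Same: yes

Answer: yes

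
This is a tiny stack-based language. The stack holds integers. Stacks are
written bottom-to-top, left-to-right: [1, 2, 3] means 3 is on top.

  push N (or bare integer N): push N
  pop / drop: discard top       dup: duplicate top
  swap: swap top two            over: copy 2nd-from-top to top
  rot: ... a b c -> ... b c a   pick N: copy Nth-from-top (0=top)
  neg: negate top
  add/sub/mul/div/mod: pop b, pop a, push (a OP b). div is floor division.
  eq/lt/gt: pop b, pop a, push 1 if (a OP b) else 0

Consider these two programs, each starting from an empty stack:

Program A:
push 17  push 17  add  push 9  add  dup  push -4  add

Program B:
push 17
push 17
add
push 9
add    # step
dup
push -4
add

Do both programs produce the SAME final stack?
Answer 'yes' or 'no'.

Program A trace:
  After 'push 17': [17]
  After 'push 17': [17, 17]
  After 'add': [34]
  After 'push 9': [34, 9]
  After 'add': [43]
  After 'dup': [43, 43]
  After 'push -4': [43, 43, -4]
  After 'add': [43, 39]
Program A final stack: [43, 39]

Program B trace:
  After 'push 17': [17]
  After 'push 17': [17, 17]
  After 'add': [34]
  After 'push 9': [34, 9]
  After 'add': [43]
  After 'dup': [43, 43]
  After 'push -4': [43, 43, -4]
  After 'add': [43, 39]
Program B final stack: [43, 39]
Same: yes

Answer: yes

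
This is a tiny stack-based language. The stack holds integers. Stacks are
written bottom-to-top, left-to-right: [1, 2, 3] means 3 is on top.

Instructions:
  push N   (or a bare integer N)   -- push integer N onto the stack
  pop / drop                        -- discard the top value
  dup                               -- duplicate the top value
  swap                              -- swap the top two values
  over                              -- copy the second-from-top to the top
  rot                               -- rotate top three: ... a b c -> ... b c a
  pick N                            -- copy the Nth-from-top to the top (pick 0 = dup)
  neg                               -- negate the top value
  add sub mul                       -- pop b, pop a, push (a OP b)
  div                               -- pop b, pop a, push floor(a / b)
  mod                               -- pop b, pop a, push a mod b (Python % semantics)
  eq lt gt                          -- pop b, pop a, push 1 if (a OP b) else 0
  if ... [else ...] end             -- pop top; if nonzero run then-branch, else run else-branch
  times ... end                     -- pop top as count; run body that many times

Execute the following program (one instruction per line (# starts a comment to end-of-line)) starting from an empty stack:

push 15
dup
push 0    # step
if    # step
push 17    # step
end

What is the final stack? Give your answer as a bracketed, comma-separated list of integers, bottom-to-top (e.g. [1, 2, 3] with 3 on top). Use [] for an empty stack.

Answer: [15, 15]

Derivation:
After 'push 15': [15]
After 'dup': [15, 15]
After 'push 0': [15, 15, 0]
After 'if': [15, 15]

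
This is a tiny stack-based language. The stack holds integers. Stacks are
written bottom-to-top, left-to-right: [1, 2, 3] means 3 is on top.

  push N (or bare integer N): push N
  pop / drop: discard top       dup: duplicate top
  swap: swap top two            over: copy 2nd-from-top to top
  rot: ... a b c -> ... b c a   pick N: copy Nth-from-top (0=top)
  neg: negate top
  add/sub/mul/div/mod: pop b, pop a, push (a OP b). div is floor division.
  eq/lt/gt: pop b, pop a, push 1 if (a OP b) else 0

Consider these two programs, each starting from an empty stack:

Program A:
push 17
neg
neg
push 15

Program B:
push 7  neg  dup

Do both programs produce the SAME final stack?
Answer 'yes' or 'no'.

Answer: no

Derivation:
Program A trace:
  After 'push 17': [17]
  After 'neg': [-17]
  After 'neg': [17]
  After 'push 15': [17, 15]
Program A final stack: [17, 15]

Program B trace:
  After 'push 7': [7]
  After 'neg': [-7]
  After 'dup': [-7, -7]
Program B final stack: [-7, -7]
Same: no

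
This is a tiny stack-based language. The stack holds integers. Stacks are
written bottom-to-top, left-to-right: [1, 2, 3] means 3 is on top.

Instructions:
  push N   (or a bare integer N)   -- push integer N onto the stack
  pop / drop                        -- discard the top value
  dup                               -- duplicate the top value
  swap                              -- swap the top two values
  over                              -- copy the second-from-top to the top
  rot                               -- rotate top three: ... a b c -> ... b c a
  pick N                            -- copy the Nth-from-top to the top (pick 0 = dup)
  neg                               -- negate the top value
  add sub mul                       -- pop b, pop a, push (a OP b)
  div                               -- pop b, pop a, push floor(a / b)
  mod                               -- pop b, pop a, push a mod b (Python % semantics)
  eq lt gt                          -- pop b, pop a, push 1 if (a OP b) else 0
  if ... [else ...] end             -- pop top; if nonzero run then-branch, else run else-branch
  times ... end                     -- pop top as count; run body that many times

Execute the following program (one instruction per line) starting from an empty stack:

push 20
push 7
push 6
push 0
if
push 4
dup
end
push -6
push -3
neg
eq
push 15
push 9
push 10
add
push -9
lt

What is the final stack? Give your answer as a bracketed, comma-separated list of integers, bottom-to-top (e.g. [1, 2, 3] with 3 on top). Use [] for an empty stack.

After 'push 20': [20]
After 'push 7': [20, 7]
After 'push 6': [20, 7, 6]
After 'push 0': [20, 7, 6, 0]
After 'if': [20, 7, 6]
After 'push -6': [20, 7, 6, -6]
After 'push -3': [20, 7, 6, -6, -3]
After 'neg': [20, 7, 6, -6, 3]
After 'eq': [20, 7, 6, 0]
After 'push 15': [20, 7, 6, 0, 15]
After 'push 9': [20, 7, 6, 0, 15, 9]
After 'push 10': [20, 7, 6, 0, 15, 9, 10]
After 'add': [20, 7, 6, 0, 15, 19]
After 'push -9': [20, 7, 6, 0, 15, 19, -9]
After 'lt': [20, 7, 6, 0, 15, 0]

Answer: [20, 7, 6, 0, 15, 0]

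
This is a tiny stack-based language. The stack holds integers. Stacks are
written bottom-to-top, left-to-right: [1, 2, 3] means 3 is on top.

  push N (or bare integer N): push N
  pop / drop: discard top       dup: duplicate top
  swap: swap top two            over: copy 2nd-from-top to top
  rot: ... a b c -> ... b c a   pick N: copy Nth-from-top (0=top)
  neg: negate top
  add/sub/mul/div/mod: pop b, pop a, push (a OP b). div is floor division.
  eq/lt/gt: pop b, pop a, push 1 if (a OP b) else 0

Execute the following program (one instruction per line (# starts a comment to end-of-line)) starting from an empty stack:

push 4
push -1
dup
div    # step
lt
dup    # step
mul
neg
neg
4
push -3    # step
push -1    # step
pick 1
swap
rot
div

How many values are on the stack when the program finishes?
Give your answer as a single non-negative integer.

Answer: 4

Derivation:
After 'push 4': stack = [4] (depth 1)
After 'push -1': stack = [4, -1] (depth 2)
After 'dup': stack = [4, -1, -1] (depth 3)
After 'div': stack = [4, 1] (depth 2)
After 'lt': stack = [0] (depth 1)
After 'dup': stack = [0, 0] (depth 2)
After 'mul': stack = [0] (depth 1)
After 'neg': stack = [0] (depth 1)
After 'neg': stack = [0] (depth 1)
After 'push 4': stack = [0, 4] (depth 2)
After 'push -3': stack = [0, 4, -3] (depth 3)
After 'push -1': stack = [0, 4, -3, -1] (depth 4)
After 'pick 1': stack = [0, 4, -3, -1, -3] (depth 5)
After 'swap': stack = [0, 4, -3, -3, -1] (depth 5)
After 'rot': stack = [0, 4, -3, -1, -3] (depth 5)
After 'div': stack = [0, 4, -3, 0] (depth 4)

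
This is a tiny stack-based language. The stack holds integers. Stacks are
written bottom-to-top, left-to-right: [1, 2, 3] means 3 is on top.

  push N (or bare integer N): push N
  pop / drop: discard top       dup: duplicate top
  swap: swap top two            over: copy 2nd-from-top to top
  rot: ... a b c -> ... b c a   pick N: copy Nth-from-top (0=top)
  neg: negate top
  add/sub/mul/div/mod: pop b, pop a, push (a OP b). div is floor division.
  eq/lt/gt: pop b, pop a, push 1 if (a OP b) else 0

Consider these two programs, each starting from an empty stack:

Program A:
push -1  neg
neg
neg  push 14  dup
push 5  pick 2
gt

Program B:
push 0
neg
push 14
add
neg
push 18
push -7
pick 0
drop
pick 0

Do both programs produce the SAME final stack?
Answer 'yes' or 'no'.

Answer: no

Derivation:
Program A trace:
  After 'push -1': [-1]
  After 'neg': [1]
  After 'neg': [-1]
  After 'neg': [1]
  After 'push 14': [1, 14]
  After 'dup': [1, 14, 14]
  After 'push 5': [1, 14, 14, 5]
  After 'pick 2': [1, 14, 14, 5, 14]
  After 'gt': [1, 14, 14, 0]
Program A final stack: [1, 14, 14, 0]

Program B trace:
  After 'push 0': [0]
  After 'neg': [0]
  After 'push 14': [0, 14]
  After 'add': [14]
  After 'neg': [-14]
  After 'push 18': [-14, 18]
  After 'push -7': [-14, 18, -7]
  After 'pick 0': [-14, 18, -7, -7]
  After 'drop': [-14, 18, -7]
  After 'pick 0': [-14, 18, -7, -7]
Program B final stack: [-14, 18, -7, -7]
Same: no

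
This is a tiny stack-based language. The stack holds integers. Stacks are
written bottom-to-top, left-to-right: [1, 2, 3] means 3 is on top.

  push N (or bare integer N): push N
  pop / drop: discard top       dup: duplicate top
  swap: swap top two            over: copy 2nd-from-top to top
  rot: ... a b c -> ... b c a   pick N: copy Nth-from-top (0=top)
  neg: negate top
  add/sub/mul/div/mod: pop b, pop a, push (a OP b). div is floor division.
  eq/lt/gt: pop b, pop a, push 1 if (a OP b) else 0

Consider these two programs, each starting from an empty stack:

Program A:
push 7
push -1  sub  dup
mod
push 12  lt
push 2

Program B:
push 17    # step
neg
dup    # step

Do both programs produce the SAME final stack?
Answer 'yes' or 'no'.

Program A trace:
  After 'push 7': [7]
  After 'push -1': [7, -1]
  After 'sub': [8]
  After 'dup': [8, 8]
  After 'mod': [0]
  After 'push 12': [0, 12]
  After 'lt': [1]
  After 'push 2': [1, 2]
Program A final stack: [1, 2]

Program B trace:
  After 'push 17': [17]
  After 'neg': [-17]
  After 'dup': [-17, -17]
Program B final stack: [-17, -17]
Same: no

Answer: no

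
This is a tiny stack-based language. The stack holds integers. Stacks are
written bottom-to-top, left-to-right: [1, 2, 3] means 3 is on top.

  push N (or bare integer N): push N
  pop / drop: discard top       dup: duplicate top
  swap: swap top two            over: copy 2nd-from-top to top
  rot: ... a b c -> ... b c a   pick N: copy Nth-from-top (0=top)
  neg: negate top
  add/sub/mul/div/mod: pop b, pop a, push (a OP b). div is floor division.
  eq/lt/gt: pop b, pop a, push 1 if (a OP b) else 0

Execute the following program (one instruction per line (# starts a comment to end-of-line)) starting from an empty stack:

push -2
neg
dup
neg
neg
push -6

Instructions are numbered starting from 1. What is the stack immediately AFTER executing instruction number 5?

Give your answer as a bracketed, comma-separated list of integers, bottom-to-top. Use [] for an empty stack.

Step 1 ('push -2'): [-2]
Step 2 ('neg'): [2]
Step 3 ('dup'): [2, 2]
Step 4 ('neg'): [2, -2]
Step 5 ('neg'): [2, 2]

Answer: [2, 2]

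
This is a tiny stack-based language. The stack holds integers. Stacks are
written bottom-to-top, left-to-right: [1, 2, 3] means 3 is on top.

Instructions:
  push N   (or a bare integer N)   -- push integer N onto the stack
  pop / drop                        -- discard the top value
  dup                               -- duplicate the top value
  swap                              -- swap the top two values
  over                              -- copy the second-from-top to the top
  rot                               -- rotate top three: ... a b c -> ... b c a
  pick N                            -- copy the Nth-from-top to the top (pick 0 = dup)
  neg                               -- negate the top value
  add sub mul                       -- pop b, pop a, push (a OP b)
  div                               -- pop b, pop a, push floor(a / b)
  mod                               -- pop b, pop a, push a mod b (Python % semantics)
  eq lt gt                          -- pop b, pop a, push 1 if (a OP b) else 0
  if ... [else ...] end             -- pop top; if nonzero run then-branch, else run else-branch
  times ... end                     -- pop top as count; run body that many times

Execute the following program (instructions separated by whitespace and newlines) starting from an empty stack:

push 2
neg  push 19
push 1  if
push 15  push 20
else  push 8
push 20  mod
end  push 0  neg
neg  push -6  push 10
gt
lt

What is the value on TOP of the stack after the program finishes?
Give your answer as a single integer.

Answer: 0

Derivation:
After 'push 2': [2]
After 'neg': [-2]
After 'push 19': [-2, 19]
After 'push 1': [-2, 19, 1]
After 'if': [-2, 19]
After 'push 15': [-2, 19, 15]
After 'push 20': [-2, 19, 15, 20]
After 'push 0': [-2, 19, 15, 20, 0]
After 'neg': [-2, 19, 15, 20, 0]
After 'neg': [-2, 19, 15, 20, 0]
After 'push -6': [-2, 19, 15, 20, 0, -6]
After 'push 10': [-2, 19, 15, 20, 0, -6, 10]
After 'gt': [-2, 19, 15, 20, 0, 0]
After 'lt': [-2, 19, 15, 20, 0]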